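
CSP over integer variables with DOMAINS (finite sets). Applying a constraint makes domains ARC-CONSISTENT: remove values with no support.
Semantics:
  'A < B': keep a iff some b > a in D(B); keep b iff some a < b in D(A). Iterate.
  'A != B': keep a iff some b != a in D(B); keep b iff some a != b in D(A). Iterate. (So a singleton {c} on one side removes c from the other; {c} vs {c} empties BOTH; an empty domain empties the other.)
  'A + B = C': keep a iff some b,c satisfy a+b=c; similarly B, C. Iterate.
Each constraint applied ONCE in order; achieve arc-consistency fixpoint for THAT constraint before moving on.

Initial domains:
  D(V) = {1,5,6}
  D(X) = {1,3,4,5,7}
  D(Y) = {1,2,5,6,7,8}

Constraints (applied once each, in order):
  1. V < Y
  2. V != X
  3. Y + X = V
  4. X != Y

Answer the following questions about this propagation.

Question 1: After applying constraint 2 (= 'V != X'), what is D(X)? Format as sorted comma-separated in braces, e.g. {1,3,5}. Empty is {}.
Constraint 1 (V < Y) on D(V)={1,5,6} D(Y)={1,2,5,6,7,8}: Y {1,2,5,6,7,8}->{2,5,6,7,8}
Constraint 2 (V != X) on D(V)={1,5,6} D(X)={1,3,4,5,7}: no change
So after constraint 2: D(X) = {1,3,4,5,7}

Answer: {1,3,4,5,7}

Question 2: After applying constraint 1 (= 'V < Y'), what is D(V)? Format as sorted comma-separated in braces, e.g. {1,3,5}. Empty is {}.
Constraint 1 (V < Y) on D(V)={1,5,6} D(Y)={1,2,5,6,7,8}: Y {1,2,5,6,7,8}->{2,5,6,7,8}
So after constraint 1: D(V) = {1,5,6}

Answer: {1,5,6}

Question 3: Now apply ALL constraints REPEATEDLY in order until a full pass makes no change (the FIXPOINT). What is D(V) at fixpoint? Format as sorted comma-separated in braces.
pass 0 (initial): D(V)={1,5,6}
pass 1: V {1,5,6}->{5,6}; X {1,3,4,5,7}->{1,3,4}; Y {1,2,5,6,7,8}->{2,5}
pass 2: V {5,6}->{}; X {1,3,4}->{}; Y {2,5}->{}
pass 3: no change
Fixpoint after 3 passes: D(V) = {}

Answer: {}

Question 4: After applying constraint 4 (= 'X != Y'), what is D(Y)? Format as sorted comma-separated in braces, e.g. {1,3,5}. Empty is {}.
Answer: {2,5}

Derivation:
Constraint 1 (V < Y) on D(V)={1,5,6} D(Y)={1,2,5,6,7,8}: Y {1,2,5,6,7,8}->{2,5,6,7,8}
Constraint 2 (V != X) on D(V)={1,5,6} D(X)={1,3,4,5,7}: no change
Constraint 3 (Y + X = V) on D(Y)={2,5,6,7,8} D(X)={1,3,4,5,7} D(V)={1,5,6}: Y {2,5,6,7,8}->{2,5}; X {1,3,4,5,7}->{1,3,4}; V {1,5,6}->{5,6}
Constraint 4 (X != Y) on D(X)={1,3,4} D(Y)={2,5}: no change
So after constraint 4: D(Y) = {2,5}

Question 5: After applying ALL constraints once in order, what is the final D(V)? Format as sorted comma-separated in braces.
Constraint 1 (V < Y) on D(V)={1,5,6} D(Y)={1,2,5,6,7,8}: Y {1,2,5,6,7,8}->{2,5,6,7,8}
Constraint 2 (V != X) on D(V)={1,5,6} D(X)={1,3,4,5,7}: no change
Constraint 3 (Y + X = V) on D(Y)={2,5,6,7,8} D(X)={1,3,4,5,7} D(V)={1,5,6}: Y {2,5,6,7,8}->{2,5}; X {1,3,4,5,7}->{1,3,4}; V {1,5,6}->{5,6}
Constraint 4 (X != Y) on D(X)={1,3,4} D(Y)={2,5}: no change
So after all 4 constraints: D(V) = {5,6}

Answer: {5,6}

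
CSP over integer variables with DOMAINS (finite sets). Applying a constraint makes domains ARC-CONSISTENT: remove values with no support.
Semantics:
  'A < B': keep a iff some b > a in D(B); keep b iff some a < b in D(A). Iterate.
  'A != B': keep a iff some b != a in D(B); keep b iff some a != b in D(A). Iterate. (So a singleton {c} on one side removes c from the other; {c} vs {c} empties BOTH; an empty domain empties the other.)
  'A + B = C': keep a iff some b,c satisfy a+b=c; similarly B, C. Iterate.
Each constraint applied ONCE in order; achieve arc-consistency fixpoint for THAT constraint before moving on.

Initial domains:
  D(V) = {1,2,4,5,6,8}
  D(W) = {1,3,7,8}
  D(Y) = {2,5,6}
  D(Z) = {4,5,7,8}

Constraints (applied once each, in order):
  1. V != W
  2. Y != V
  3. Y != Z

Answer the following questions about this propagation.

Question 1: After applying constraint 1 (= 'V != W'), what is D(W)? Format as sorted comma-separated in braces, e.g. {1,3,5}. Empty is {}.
Answer: {1,3,7,8}

Derivation:
Constraint 1 (V != W) on D(V)={1,2,4,5,6,8} D(W)={1,3,7,8}: no change
So after constraint 1: D(W) = {1,3,7,8}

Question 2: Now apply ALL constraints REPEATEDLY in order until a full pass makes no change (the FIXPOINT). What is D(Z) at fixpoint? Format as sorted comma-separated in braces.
pass 0 (initial): D(Z)={4,5,7,8}
pass 1: no change
Fixpoint after 1 passes: D(Z) = {4,5,7,8}

Answer: {4,5,7,8}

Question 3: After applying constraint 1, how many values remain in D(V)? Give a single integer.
Constraint 1 (V != W) on D(V)={1,2,4,5,6,8} D(W)={1,3,7,8}: no change
So after constraint 1: D(V)={1,2,4,5,6,8}, size = 6

Answer: 6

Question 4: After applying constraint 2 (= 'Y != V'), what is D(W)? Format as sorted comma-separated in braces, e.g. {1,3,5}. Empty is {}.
Answer: {1,3,7,8}

Derivation:
Constraint 1 (V != W) on D(V)={1,2,4,5,6,8} D(W)={1,3,7,8}: no change
Constraint 2 (Y != V) on D(Y)={2,5,6} D(V)={1,2,4,5,6,8}: no change
So after constraint 2: D(W) = {1,3,7,8}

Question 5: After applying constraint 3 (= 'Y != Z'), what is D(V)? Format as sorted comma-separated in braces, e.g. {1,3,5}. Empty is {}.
Constraint 1 (V != W) on D(V)={1,2,4,5,6,8} D(W)={1,3,7,8}: no change
Constraint 2 (Y != V) on D(Y)={2,5,6} D(V)={1,2,4,5,6,8}: no change
Constraint 3 (Y != Z) on D(Y)={2,5,6} D(Z)={4,5,7,8}: no change
So after constraint 3: D(V) = {1,2,4,5,6,8}

Answer: {1,2,4,5,6,8}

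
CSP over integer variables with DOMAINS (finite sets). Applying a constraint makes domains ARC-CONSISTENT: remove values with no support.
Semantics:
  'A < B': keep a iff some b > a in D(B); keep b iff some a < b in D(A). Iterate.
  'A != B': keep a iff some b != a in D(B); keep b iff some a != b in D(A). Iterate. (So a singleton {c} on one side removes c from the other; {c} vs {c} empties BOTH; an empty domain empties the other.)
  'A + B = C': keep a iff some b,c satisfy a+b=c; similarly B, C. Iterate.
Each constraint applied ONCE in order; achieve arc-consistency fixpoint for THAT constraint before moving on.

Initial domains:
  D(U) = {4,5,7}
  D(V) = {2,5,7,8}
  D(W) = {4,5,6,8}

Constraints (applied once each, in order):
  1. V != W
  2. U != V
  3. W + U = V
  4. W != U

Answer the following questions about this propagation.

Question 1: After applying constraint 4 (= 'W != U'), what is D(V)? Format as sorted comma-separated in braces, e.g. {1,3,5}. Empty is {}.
Constraint 1 (V != W) on D(V)={2,5,7,8} D(W)={4,5,6,8}: no change
Constraint 2 (U != V) on D(U)={4,5,7} D(V)={2,5,7,8}: no change
Constraint 3 (W + U = V) on D(W)={4,5,6,8} D(U)={4,5,7} D(V)={2,5,7,8}: W {4,5,6,8}->{4}; U {4,5,7}->{4}; V {2,5,7,8}->{8}
Constraint 4 (W != U) on D(W)={4} D(U)={4}: W {4}->{}; U {4}->{}
So after constraint 4: D(V) = {8}

Answer: {8}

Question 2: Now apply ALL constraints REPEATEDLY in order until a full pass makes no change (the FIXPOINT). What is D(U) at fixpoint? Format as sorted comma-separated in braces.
Answer: {}

Derivation:
pass 0 (initial): D(U)={4,5,7}
pass 1: U {4,5,7}->{}; V {2,5,7,8}->{8}; W {4,5,6,8}->{}
pass 2: V {8}->{}
pass 3: no change
Fixpoint after 3 passes: D(U) = {}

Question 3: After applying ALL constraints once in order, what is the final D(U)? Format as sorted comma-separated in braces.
Constraint 1 (V != W) on D(V)={2,5,7,8} D(W)={4,5,6,8}: no change
Constraint 2 (U != V) on D(U)={4,5,7} D(V)={2,5,7,8}: no change
Constraint 3 (W + U = V) on D(W)={4,5,6,8} D(U)={4,5,7} D(V)={2,5,7,8}: W {4,5,6,8}->{4}; U {4,5,7}->{4}; V {2,5,7,8}->{8}
Constraint 4 (W != U) on D(W)={4} D(U)={4}: W {4}->{}; U {4}->{}
So after all 4 constraints: D(U) = {}

Answer: {}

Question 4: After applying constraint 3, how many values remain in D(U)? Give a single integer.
Answer: 1

Derivation:
Constraint 1 (V != W) on D(V)={2,5,7,8} D(W)={4,5,6,8}: no change
Constraint 2 (U != V) on D(U)={4,5,7} D(V)={2,5,7,8}: no change
Constraint 3 (W + U = V) on D(W)={4,5,6,8} D(U)={4,5,7} D(V)={2,5,7,8}: W {4,5,6,8}->{4}; U {4,5,7}->{4}; V {2,5,7,8}->{8}
So after constraint 3: D(U)={4}, size = 1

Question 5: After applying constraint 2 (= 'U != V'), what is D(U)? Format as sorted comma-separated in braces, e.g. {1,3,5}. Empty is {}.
Constraint 1 (V != W) on D(V)={2,5,7,8} D(W)={4,5,6,8}: no change
Constraint 2 (U != V) on D(U)={4,5,7} D(V)={2,5,7,8}: no change
So after constraint 2: D(U) = {4,5,7}

Answer: {4,5,7}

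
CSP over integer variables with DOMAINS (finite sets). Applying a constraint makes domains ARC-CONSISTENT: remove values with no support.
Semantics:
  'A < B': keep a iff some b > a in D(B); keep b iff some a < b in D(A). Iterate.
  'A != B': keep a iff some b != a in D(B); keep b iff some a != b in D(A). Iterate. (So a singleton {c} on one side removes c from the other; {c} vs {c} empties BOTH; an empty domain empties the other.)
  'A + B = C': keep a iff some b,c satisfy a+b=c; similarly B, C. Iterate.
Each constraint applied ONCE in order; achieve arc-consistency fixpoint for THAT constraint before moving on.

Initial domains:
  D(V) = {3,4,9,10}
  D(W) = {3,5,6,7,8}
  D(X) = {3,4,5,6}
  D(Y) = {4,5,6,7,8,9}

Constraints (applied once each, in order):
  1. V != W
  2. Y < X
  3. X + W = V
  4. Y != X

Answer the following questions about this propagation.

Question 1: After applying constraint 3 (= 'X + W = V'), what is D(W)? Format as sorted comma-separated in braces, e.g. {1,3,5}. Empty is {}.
Constraint 1 (V != W) on D(V)={3,4,9,10} D(W)={3,5,6,7,8}: no change
Constraint 2 (Y < X) on D(Y)={4,5,6,7,8,9} D(X)={3,4,5,6}: Y {4,5,6,7,8,9}->{4,5}; X {3,4,5,6}->{5,6}
Constraint 3 (X + W = V) on D(X)={5,6} D(W)={3,5,6,7,8} D(V)={3,4,9,10}: W {3,5,6,7,8}->{3,5}; V {3,4,9,10}->{9,10}
So after constraint 3: D(W) = {3,5}

Answer: {3,5}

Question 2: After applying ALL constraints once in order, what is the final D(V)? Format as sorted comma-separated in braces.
Answer: {9,10}

Derivation:
Constraint 1 (V != W) on D(V)={3,4,9,10} D(W)={3,5,6,7,8}: no change
Constraint 2 (Y < X) on D(Y)={4,5,6,7,8,9} D(X)={3,4,5,6}: Y {4,5,6,7,8,9}->{4,5}; X {3,4,5,6}->{5,6}
Constraint 3 (X + W = V) on D(X)={5,6} D(W)={3,5,6,7,8} D(V)={3,4,9,10}: W {3,5,6,7,8}->{3,5}; V {3,4,9,10}->{9,10}
Constraint 4 (Y != X) on D(Y)={4,5} D(X)={5,6}: no change
So after all 4 constraints: D(V) = {9,10}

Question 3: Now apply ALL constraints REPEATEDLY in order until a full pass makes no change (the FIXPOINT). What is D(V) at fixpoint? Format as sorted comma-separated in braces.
pass 0 (initial): D(V)={3,4,9,10}
pass 1: V {3,4,9,10}->{9,10}; W {3,5,6,7,8}->{3,5}; X {3,4,5,6}->{5,6}; Y {4,5,6,7,8,9}->{4,5}
pass 2: no change
Fixpoint after 2 passes: D(V) = {9,10}

Answer: {9,10}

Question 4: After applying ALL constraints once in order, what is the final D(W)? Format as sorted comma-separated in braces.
Constraint 1 (V != W) on D(V)={3,4,9,10} D(W)={3,5,6,7,8}: no change
Constraint 2 (Y < X) on D(Y)={4,5,6,7,8,9} D(X)={3,4,5,6}: Y {4,5,6,7,8,9}->{4,5}; X {3,4,5,6}->{5,6}
Constraint 3 (X + W = V) on D(X)={5,6} D(W)={3,5,6,7,8} D(V)={3,4,9,10}: W {3,5,6,7,8}->{3,5}; V {3,4,9,10}->{9,10}
Constraint 4 (Y != X) on D(Y)={4,5} D(X)={5,6}: no change
So after all 4 constraints: D(W) = {3,5}

Answer: {3,5}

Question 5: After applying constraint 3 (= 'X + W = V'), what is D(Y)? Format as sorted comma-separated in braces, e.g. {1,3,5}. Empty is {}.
Constraint 1 (V != W) on D(V)={3,4,9,10} D(W)={3,5,6,7,8}: no change
Constraint 2 (Y < X) on D(Y)={4,5,6,7,8,9} D(X)={3,4,5,6}: Y {4,5,6,7,8,9}->{4,5}; X {3,4,5,6}->{5,6}
Constraint 3 (X + W = V) on D(X)={5,6} D(W)={3,5,6,7,8} D(V)={3,4,9,10}: W {3,5,6,7,8}->{3,5}; V {3,4,9,10}->{9,10}
So after constraint 3: D(Y) = {4,5}

Answer: {4,5}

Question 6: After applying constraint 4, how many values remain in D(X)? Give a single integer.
Constraint 1 (V != W) on D(V)={3,4,9,10} D(W)={3,5,6,7,8}: no change
Constraint 2 (Y < X) on D(Y)={4,5,6,7,8,9} D(X)={3,4,5,6}: Y {4,5,6,7,8,9}->{4,5}; X {3,4,5,6}->{5,6}
Constraint 3 (X + W = V) on D(X)={5,6} D(W)={3,5,6,7,8} D(V)={3,4,9,10}: W {3,5,6,7,8}->{3,5}; V {3,4,9,10}->{9,10}
Constraint 4 (Y != X) on D(Y)={4,5} D(X)={5,6}: no change
So after constraint 4: D(X)={5,6}, size = 2

Answer: 2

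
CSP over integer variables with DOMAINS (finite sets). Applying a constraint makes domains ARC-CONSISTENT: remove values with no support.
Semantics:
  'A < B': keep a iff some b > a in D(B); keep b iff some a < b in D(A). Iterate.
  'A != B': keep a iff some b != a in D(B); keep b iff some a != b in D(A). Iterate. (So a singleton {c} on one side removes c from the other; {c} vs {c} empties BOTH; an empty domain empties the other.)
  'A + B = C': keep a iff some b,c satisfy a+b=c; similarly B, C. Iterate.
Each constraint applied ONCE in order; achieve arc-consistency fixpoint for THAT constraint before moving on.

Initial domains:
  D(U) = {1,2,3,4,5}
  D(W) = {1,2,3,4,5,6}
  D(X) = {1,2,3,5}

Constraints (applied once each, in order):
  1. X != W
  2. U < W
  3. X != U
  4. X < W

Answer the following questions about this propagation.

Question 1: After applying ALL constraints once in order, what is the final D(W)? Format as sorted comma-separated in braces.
Answer: {2,3,4,5,6}

Derivation:
Constraint 1 (X != W) on D(X)={1,2,3,5} D(W)={1,2,3,4,5,6}: no change
Constraint 2 (U < W) on D(U)={1,2,3,4,5} D(W)={1,2,3,4,5,6}: W {1,2,3,4,5,6}->{2,3,4,5,6}
Constraint 3 (X != U) on D(X)={1,2,3,5} D(U)={1,2,3,4,5}: no change
Constraint 4 (X < W) on D(X)={1,2,3,5} D(W)={2,3,4,5,6}: no change
So after all 4 constraints: D(W) = {2,3,4,5,6}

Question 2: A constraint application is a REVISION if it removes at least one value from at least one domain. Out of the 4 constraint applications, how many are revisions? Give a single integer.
Answer: 1

Derivation:
Constraint 1 (X != W) on D(X)={1,2,3,5} D(W)={1,2,3,4,5,6}: no change => not a revision
Constraint 2 (U < W) on D(U)={1,2,3,4,5} D(W)={1,2,3,4,5,6}: W {1,2,3,4,5,6}->{2,3,4,5,6} => REVISION
Constraint 3 (X != U) on D(X)={1,2,3,5} D(U)={1,2,3,4,5}: no change => not a revision
Constraint 4 (X < W) on D(X)={1,2,3,5} D(W)={2,3,4,5,6}: no change => not a revision
Total revisions = 1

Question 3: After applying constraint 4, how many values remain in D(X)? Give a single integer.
Constraint 1 (X != W) on D(X)={1,2,3,5} D(W)={1,2,3,4,5,6}: no change
Constraint 2 (U < W) on D(U)={1,2,3,4,5} D(W)={1,2,3,4,5,6}: W {1,2,3,4,5,6}->{2,3,4,5,6}
Constraint 3 (X != U) on D(X)={1,2,3,5} D(U)={1,2,3,4,5}: no change
Constraint 4 (X < W) on D(X)={1,2,3,5} D(W)={2,3,4,5,6}: no change
So after constraint 4: D(X)={1,2,3,5}, size = 4

Answer: 4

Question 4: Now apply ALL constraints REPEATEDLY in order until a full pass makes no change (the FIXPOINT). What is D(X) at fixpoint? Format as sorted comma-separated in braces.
Answer: {1,2,3,5}

Derivation:
pass 0 (initial): D(X)={1,2,3,5}
pass 1: W {1,2,3,4,5,6}->{2,3,4,5,6}
pass 2: no change
Fixpoint after 2 passes: D(X) = {1,2,3,5}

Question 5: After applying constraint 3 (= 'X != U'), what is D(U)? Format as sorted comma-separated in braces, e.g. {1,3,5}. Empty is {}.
Answer: {1,2,3,4,5}

Derivation:
Constraint 1 (X != W) on D(X)={1,2,3,5} D(W)={1,2,3,4,5,6}: no change
Constraint 2 (U < W) on D(U)={1,2,3,4,5} D(W)={1,2,3,4,5,6}: W {1,2,3,4,5,6}->{2,3,4,5,6}
Constraint 3 (X != U) on D(X)={1,2,3,5} D(U)={1,2,3,4,5}: no change
So after constraint 3: D(U) = {1,2,3,4,5}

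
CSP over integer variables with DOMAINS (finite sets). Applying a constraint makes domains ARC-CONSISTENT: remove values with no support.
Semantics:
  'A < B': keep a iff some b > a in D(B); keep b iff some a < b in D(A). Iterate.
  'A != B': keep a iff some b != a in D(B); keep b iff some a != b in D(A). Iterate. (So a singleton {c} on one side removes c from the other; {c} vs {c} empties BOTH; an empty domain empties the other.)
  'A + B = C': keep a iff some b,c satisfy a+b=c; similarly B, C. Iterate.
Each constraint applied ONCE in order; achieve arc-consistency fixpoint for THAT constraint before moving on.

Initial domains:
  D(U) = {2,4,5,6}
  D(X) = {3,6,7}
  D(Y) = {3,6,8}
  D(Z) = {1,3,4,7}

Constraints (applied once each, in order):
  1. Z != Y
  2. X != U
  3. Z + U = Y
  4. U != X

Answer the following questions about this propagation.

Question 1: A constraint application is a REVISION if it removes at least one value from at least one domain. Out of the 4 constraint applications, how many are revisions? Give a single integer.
Constraint 1 (Z != Y) on D(Z)={1,3,4,7} D(Y)={3,6,8}: no change => not a revision
Constraint 2 (X != U) on D(X)={3,6,7} D(U)={2,4,5,6}: no change => not a revision
Constraint 3 (Z + U = Y) on D(Z)={1,3,4,7} D(U)={2,4,5,6} D(Y)={3,6,8}: Z {1,3,4,7}->{1,3,4}; U {2,4,5,6}->{2,4,5} => REVISION
Constraint 4 (U != X) on D(U)={2,4,5} D(X)={3,6,7}: no change => not a revision
Total revisions = 1

Answer: 1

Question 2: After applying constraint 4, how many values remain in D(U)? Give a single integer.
Constraint 1 (Z != Y) on D(Z)={1,3,4,7} D(Y)={3,6,8}: no change
Constraint 2 (X != U) on D(X)={3,6,7} D(U)={2,4,5,6}: no change
Constraint 3 (Z + U = Y) on D(Z)={1,3,4,7} D(U)={2,4,5,6} D(Y)={3,6,8}: Z {1,3,4,7}->{1,3,4}; U {2,4,5,6}->{2,4,5}
Constraint 4 (U != X) on D(U)={2,4,5} D(X)={3,6,7}: no change
So after constraint 4: D(U)={2,4,5}, size = 3

Answer: 3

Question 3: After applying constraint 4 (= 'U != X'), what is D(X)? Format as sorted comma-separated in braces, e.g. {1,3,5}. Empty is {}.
Constraint 1 (Z != Y) on D(Z)={1,3,4,7} D(Y)={3,6,8}: no change
Constraint 2 (X != U) on D(X)={3,6,7} D(U)={2,4,5,6}: no change
Constraint 3 (Z + U = Y) on D(Z)={1,3,4,7} D(U)={2,4,5,6} D(Y)={3,6,8}: Z {1,3,4,7}->{1,3,4}; U {2,4,5,6}->{2,4,5}
Constraint 4 (U != X) on D(U)={2,4,5} D(X)={3,6,7}: no change
So after constraint 4: D(X) = {3,6,7}

Answer: {3,6,7}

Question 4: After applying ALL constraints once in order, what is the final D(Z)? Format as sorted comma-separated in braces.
Answer: {1,3,4}

Derivation:
Constraint 1 (Z != Y) on D(Z)={1,3,4,7} D(Y)={3,6,8}: no change
Constraint 2 (X != U) on D(X)={3,6,7} D(U)={2,4,5,6}: no change
Constraint 3 (Z + U = Y) on D(Z)={1,3,4,7} D(U)={2,4,5,6} D(Y)={3,6,8}: Z {1,3,4,7}->{1,3,4}; U {2,4,5,6}->{2,4,5}
Constraint 4 (U != X) on D(U)={2,4,5} D(X)={3,6,7}: no change
So after all 4 constraints: D(Z) = {1,3,4}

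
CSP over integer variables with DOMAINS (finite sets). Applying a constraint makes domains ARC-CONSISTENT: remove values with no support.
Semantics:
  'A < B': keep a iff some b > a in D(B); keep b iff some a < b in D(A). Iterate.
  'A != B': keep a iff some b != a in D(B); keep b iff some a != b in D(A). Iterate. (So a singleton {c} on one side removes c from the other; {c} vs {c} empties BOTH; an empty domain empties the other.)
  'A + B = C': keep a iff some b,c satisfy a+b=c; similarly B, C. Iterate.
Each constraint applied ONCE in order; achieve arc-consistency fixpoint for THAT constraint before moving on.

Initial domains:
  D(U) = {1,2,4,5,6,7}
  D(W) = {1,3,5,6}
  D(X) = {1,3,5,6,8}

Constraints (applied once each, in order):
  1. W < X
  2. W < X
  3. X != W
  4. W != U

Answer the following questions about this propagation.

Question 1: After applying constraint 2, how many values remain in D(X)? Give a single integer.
Answer: 4

Derivation:
Constraint 1 (W < X) on D(W)={1,3,5,6} D(X)={1,3,5,6,8}: X {1,3,5,6,8}->{3,5,6,8}
Constraint 2 (W < X) on D(W)={1,3,5,6} D(X)={3,5,6,8}: no change
So after constraint 2: D(X)={3,5,6,8}, size = 4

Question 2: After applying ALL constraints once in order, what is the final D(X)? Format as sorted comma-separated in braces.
Answer: {3,5,6,8}

Derivation:
Constraint 1 (W < X) on D(W)={1,3,5,6} D(X)={1,3,5,6,8}: X {1,3,5,6,8}->{3,5,6,8}
Constraint 2 (W < X) on D(W)={1,3,5,6} D(X)={3,5,6,8}: no change
Constraint 3 (X != W) on D(X)={3,5,6,8} D(W)={1,3,5,6}: no change
Constraint 4 (W != U) on D(W)={1,3,5,6} D(U)={1,2,4,5,6,7}: no change
So after all 4 constraints: D(X) = {3,5,6,8}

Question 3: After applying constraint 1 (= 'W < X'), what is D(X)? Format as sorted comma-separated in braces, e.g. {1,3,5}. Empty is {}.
Answer: {3,5,6,8}

Derivation:
Constraint 1 (W < X) on D(W)={1,3,5,6} D(X)={1,3,5,6,8}: X {1,3,5,6,8}->{3,5,6,8}
So after constraint 1: D(X) = {3,5,6,8}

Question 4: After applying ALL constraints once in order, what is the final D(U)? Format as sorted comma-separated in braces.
Constraint 1 (W < X) on D(W)={1,3,5,6} D(X)={1,3,5,6,8}: X {1,3,5,6,8}->{3,5,6,8}
Constraint 2 (W < X) on D(W)={1,3,5,6} D(X)={3,5,6,8}: no change
Constraint 3 (X != W) on D(X)={3,5,6,8} D(W)={1,3,5,6}: no change
Constraint 4 (W != U) on D(W)={1,3,5,6} D(U)={1,2,4,5,6,7}: no change
So after all 4 constraints: D(U) = {1,2,4,5,6,7}

Answer: {1,2,4,5,6,7}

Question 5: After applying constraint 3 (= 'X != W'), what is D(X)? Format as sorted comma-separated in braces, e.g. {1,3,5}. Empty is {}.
Constraint 1 (W < X) on D(W)={1,3,5,6} D(X)={1,3,5,6,8}: X {1,3,5,6,8}->{3,5,6,8}
Constraint 2 (W < X) on D(W)={1,3,5,6} D(X)={3,5,6,8}: no change
Constraint 3 (X != W) on D(X)={3,5,6,8} D(W)={1,3,5,6}: no change
So after constraint 3: D(X) = {3,5,6,8}

Answer: {3,5,6,8}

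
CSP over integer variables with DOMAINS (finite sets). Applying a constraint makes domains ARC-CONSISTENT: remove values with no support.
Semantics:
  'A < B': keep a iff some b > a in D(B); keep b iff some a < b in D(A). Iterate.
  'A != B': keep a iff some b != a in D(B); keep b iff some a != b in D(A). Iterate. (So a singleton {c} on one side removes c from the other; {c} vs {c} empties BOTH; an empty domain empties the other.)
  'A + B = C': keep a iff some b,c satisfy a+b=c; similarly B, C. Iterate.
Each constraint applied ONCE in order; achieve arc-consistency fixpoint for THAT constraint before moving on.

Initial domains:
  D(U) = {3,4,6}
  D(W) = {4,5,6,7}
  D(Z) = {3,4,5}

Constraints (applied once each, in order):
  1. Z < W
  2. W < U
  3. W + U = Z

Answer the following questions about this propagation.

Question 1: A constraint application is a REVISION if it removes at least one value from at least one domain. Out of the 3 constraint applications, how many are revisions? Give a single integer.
Answer: 2

Derivation:
Constraint 1 (Z < W) on D(Z)={3,4,5} D(W)={4,5,6,7}: no change => not a revision
Constraint 2 (W < U) on D(W)={4,5,6,7} D(U)={3,4,6}: W {4,5,6,7}->{4,5}; U {3,4,6}->{6} => REVISION
Constraint 3 (W + U = Z) on D(W)={4,5} D(U)={6} D(Z)={3,4,5}: W {4,5}->{}; U {6}->{}; Z {3,4,5}->{} => REVISION
Total revisions = 2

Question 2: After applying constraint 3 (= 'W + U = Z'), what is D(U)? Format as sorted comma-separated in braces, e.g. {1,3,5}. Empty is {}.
Constraint 1 (Z < W) on D(Z)={3,4,5} D(W)={4,5,6,7}: no change
Constraint 2 (W < U) on D(W)={4,5,6,7} D(U)={3,4,6}: W {4,5,6,7}->{4,5}; U {3,4,6}->{6}
Constraint 3 (W + U = Z) on D(W)={4,5} D(U)={6} D(Z)={3,4,5}: W {4,5}->{}; U {6}->{}; Z {3,4,5}->{}
So after constraint 3: D(U) = {}

Answer: {}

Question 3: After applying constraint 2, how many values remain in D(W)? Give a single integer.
Answer: 2

Derivation:
Constraint 1 (Z < W) on D(Z)={3,4,5} D(W)={4,5,6,7}: no change
Constraint 2 (W < U) on D(W)={4,5,6,7} D(U)={3,4,6}: W {4,5,6,7}->{4,5}; U {3,4,6}->{6}
So after constraint 2: D(W)={4,5}, size = 2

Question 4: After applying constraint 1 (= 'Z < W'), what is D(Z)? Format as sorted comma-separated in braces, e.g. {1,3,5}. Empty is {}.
Answer: {3,4,5}

Derivation:
Constraint 1 (Z < W) on D(Z)={3,4,5} D(W)={4,5,6,7}: no change
So after constraint 1: D(Z) = {3,4,5}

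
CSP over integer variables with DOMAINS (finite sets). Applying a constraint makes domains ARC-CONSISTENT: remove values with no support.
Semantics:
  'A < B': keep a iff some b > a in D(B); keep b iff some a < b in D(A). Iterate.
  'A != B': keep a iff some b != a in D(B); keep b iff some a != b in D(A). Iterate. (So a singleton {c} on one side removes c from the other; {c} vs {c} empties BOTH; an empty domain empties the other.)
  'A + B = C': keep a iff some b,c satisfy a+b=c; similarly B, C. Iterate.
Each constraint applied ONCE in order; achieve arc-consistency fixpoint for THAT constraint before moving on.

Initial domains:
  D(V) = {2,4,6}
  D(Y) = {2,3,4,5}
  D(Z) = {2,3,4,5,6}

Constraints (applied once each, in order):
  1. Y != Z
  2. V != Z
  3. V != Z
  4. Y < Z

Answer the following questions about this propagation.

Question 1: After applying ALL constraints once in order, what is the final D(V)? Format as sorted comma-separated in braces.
Answer: {2,4,6}

Derivation:
Constraint 1 (Y != Z) on D(Y)={2,3,4,5} D(Z)={2,3,4,5,6}: no change
Constraint 2 (V != Z) on D(V)={2,4,6} D(Z)={2,3,4,5,6}: no change
Constraint 3 (V != Z) on D(V)={2,4,6} D(Z)={2,3,4,5,6}: no change
Constraint 4 (Y < Z) on D(Y)={2,3,4,5} D(Z)={2,3,4,5,6}: Z {2,3,4,5,6}->{3,4,5,6}
So after all 4 constraints: D(V) = {2,4,6}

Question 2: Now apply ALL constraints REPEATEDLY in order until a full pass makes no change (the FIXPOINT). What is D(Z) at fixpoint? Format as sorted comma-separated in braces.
pass 0 (initial): D(Z)={2,3,4,5,6}
pass 1: Z {2,3,4,5,6}->{3,4,5,6}
pass 2: no change
Fixpoint after 2 passes: D(Z) = {3,4,5,6}

Answer: {3,4,5,6}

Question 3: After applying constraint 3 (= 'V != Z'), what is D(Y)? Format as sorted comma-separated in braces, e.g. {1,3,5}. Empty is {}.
Answer: {2,3,4,5}

Derivation:
Constraint 1 (Y != Z) on D(Y)={2,3,4,5} D(Z)={2,3,4,5,6}: no change
Constraint 2 (V != Z) on D(V)={2,4,6} D(Z)={2,3,4,5,6}: no change
Constraint 3 (V != Z) on D(V)={2,4,6} D(Z)={2,3,4,5,6}: no change
So after constraint 3: D(Y) = {2,3,4,5}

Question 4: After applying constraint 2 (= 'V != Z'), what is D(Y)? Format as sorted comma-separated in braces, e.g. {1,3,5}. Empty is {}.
Answer: {2,3,4,5}

Derivation:
Constraint 1 (Y != Z) on D(Y)={2,3,4,5} D(Z)={2,3,4,5,6}: no change
Constraint 2 (V != Z) on D(V)={2,4,6} D(Z)={2,3,4,5,6}: no change
So after constraint 2: D(Y) = {2,3,4,5}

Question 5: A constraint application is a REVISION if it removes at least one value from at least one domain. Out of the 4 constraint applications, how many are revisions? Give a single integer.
Answer: 1

Derivation:
Constraint 1 (Y != Z) on D(Y)={2,3,4,5} D(Z)={2,3,4,5,6}: no change => not a revision
Constraint 2 (V != Z) on D(V)={2,4,6} D(Z)={2,3,4,5,6}: no change => not a revision
Constraint 3 (V != Z) on D(V)={2,4,6} D(Z)={2,3,4,5,6}: no change => not a revision
Constraint 4 (Y < Z) on D(Y)={2,3,4,5} D(Z)={2,3,4,5,6}: Z {2,3,4,5,6}->{3,4,5,6} => REVISION
Total revisions = 1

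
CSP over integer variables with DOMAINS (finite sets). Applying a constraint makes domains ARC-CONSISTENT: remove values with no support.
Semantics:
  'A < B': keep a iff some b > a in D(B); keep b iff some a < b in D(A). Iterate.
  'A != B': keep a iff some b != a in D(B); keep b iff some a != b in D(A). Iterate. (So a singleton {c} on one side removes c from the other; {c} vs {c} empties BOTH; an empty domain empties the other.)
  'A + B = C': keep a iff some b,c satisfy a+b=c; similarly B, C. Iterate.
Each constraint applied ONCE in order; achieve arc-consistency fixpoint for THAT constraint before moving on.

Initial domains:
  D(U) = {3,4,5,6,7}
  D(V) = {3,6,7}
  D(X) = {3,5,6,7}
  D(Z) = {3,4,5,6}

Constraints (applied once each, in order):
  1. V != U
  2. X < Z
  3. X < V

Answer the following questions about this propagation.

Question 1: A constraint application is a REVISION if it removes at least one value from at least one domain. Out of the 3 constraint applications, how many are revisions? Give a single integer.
Answer: 2

Derivation:
Constraint 1 (V != U) on D(V)={3,6,7} D(U)={3,4,5,6,7}: no change => not a revision
Constraint 2 (X < Z) on D(X)={3,5,6,7} D(Z)={3,4,5,6}: X {3,5,6,7}->{3,5}; Z {3,4,5,6}->{4,5,6} => REVISION
Constraint 3 (X < V) on D(X)={3,5} D(V)={3,6,7}: V {3,6,7}->{6,7} => REVISION
Total revisions = 2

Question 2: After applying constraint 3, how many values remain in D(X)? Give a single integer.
Answer: 2

Derivation:
Constraint 1 (V != U) on D(V)={3,6,7} D(U)={3,4,5,6,7}: no change
Constraint 2 (X < Z) on D(X)={3,5,6,7} D(Z)={3,4,5,6}: X {3,5,6,7}->{3,5}; Z {3,4,5,6}->{4,5,6}
Constraint 3 (X < V) on D(X)={3,5} D(V)={3,6,7}: V {3,6,7}->{6,7}
So after constraint 3: D(X)={3,5}, size = 2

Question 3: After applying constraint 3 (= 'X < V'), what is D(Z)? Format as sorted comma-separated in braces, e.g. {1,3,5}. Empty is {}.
Constraint 1 (V != U) on D(V)={3,6,7} D(U)={3,4,5,6,7}: no change
Constraint 2 (X < Z) on D(X)={3,5,6,7} D(Z)={3,4,5,6}: X {3,5,6,7}->{3,5}; Z {3,4,5,6}->{4,5,6}
Constraint 3 (X < V) on D(X)={3,5} D(V)={3,6,7}: V {3,6,7}->{6,7}
So after constraint 3: D(Z) = {4,5,6}

Answer: {4,5,6}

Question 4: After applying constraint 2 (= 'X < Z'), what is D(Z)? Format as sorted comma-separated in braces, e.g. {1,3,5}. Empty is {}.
Answer: {4,5,6}

Derivation:
Constraint 1 (V != U) on D(V)={3,6,7} D(U)={3,4,5,6,7}: no change
Constraint 2 (X < Z) on D(X)={3,5,6,7} D(Z)={3,4,5,6}: X {3,5,6,7}->{3,5}; Z {3,4,5,6}->{4,5,6}
So after constraint 2: D(Z) = {4,5,6}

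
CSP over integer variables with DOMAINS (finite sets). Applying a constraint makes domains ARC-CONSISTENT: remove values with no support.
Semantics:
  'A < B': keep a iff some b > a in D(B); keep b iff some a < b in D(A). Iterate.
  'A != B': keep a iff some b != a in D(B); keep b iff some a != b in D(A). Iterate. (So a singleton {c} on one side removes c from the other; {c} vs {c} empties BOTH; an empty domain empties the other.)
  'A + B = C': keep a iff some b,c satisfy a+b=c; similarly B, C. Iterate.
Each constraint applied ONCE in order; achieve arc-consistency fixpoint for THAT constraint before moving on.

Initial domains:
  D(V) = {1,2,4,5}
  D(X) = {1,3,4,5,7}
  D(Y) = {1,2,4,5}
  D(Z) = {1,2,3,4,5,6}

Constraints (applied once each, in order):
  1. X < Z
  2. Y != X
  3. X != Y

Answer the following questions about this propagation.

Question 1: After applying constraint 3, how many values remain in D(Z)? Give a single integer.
Constraint 1 (X < Z) on D(X)={1,3,4,5,7} D(Z)={1,2,3,4,5,6}: X {1,3,4,5,7}->{1,3,4,5}; Z {1,2,3,4,5,6}->{2,3,4,5,6}
Constraint 2 (Y != X) on D(Y)={1,2,4,5} D(X)={1,3,4,5}: no change
Constraint 3 (X != Y) on D(X)={1,3,4,5} D(Y)={1,2,4,5}: no change
So after constraint 3: D(Z)={2,3,4,5,6}, size = 5

Answer: 5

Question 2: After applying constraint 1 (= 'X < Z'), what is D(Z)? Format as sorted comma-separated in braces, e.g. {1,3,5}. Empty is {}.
Answer: {2,3,4,5,6}

Derivation:
Constraint 1 (X < Z) on D(X)={1,3,4,5,7} D(Z)={1,2,3,4,5,6}: X {1,3,4,5,7}->{1,3,4,5}; Z {1,2,3,4,5,6}->{2,3,4,5,6}
So after constraint 1: D(Z) = {2,3,4,5,6}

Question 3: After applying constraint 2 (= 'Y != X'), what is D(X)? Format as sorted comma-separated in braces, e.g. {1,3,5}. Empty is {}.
Answer: {1,3,4,5}

Derivation:
Constraint 1 (X < Z) on D(X)={1,3,4,5,7} D(Z)={1,2,3,4,5,6}: X {1,3,4,5,7}->{1,3,4,5}; Z {1,2,3,4,5,6}->{2,3,4,5,6}
Constraint 2 (Y != X) on D(Y)={1,2,4,5} D(X)={1,3,4,5}: no change
So after constraint 2: D(X) = {1,3,4,5}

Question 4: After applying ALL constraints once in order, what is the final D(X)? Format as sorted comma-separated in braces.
Answer: {1,3,4,5}

Derivation:
Constraint 1 (X < Z) on D(X)={1,3,4,5,7} D(Z)={1,2,3,4,5,6}: X {1,3,4,5,7}->{1,3,4,5}; Z {1,2,3,4,5,6}->{2,3,4,5,6}
Constraint 2 (Y != X) on D(Y)={1,2,4,5} D(X)={1,3,4,5}: no change
Constraint 3 (X != Y) on D(X)={1,3,4,5} D(Y)={1,2,4,5}: no change
So after all 3 constraints: D(X) = {1,3,4,5}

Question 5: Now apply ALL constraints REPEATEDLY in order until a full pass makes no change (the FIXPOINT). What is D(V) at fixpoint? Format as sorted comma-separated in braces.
pass 0 (initial): D(V)={1,2,4,5}
pass 1: X {1,3,4,5,7}->{1,3,4,5}; Z {1,2,3,4,5,6}->{2,3,4,5,6}
pass 2: no change
Fixpoint after 2 passes: D(V) = {1,2,4,5}

Answer: {1,2,4,5}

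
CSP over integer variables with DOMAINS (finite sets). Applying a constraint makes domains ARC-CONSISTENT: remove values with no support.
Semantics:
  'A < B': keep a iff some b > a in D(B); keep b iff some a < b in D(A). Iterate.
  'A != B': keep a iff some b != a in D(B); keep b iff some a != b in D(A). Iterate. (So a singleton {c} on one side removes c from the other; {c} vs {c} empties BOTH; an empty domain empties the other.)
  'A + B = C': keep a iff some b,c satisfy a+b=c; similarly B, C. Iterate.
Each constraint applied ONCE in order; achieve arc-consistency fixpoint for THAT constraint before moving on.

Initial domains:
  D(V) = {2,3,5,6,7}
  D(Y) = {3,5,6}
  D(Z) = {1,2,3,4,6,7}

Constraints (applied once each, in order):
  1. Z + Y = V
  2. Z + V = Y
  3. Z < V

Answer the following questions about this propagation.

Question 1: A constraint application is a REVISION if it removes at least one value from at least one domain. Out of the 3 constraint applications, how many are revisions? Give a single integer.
Constraint 1 (Z + Y = V) on D(Z)={1,2,3,4,6,7} D(Y)={3,5,6} D(V)={2,3,5,6,7}: Z {1,2,3,4,6,7}->{1,2,3,4}; V {2,3,5,6,7}->{5,6,7} => REVISION
Constraint 2 (Z + V = Y) on D(Z)={1,2,3,4} D(V)={5,6,7} D(Y)={3,5,6}: Z {1,2,3,4}->{1}; V {5,6,7}->{5}; Y {3,5,6}->{6} => REVISION
Constraint 3 (Z < V) on D(Z)={1} D(V)={5}: no change => not a revision
Total revisions = 2

Answer: 2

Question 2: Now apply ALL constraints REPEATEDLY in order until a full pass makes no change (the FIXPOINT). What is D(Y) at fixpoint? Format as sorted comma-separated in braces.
Answer: {}

Derivation:
pass 0 (initial): D(Y)={3,5,6}
pass 1: V {2,3,5,6,7}->{5}; Y {3,5,6}->{6}; Z {1,2,3,4,6,7}->{1}
pass 2: V {5}->{}; Y {6}->{}; Z {1}->{}
pass 3: no change
Fixpoint after 3 passes: D(Y) = {}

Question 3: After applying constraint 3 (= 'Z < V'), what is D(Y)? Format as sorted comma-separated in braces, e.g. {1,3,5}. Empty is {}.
Answer: {6}

Derivation:
Constraint 1 (Z + Y = V) on D(Z)={1,2,3,4,6,7} D(Y)={3,5,6} D(V)={2,3,5,6,7}: Z {1,2,3,4,6,7}->{1,2,3,4}; V {2,3,5,6,7}->{5,6,7}
Constraint 2 (Z + V = Y) on D(Z)={1,2,3,4} D(V)={5,6,7} D(Y)={3,5,6}: Z {1,2,3,4}->{1}; V {5,6,7}->{5}; Y {3,5,6}->{6}
Constraint 3 (Z < V) on D(Z)={1} D(V)={5}: no change
So after constraint 3: D(Y) = {6}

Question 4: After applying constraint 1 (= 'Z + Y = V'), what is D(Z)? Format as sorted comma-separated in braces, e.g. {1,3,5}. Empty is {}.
Answer: {1,2,3,4}

Derivation:
Constraint 1 (Z + Y = V) on D(Z)={1,2,3,4,6,7} D(Y)={3,5,6} D(V)={2,3,5,6,7}: Z {1,2,3,4,6,7}->{1,2,3,4}; V {2,3,5,6,7}->{5,6,7}
So after constraint 1: D(Z) = {1,2,3,4}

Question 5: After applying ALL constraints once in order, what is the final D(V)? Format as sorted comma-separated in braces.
Answer: {5}

Derivation:
Constraint 1 (Z + Y = V) on D(Z)={1,2,3,4,6,7} D(Y)={3,5,6} D(V)={2,3,5,6,7}: Z {1,2,3,4,6,7}->{1,2,3,4}; V {2,3,5,6,7}->{5,6,7}
Constraint 2 (Z + V = Y) on D(Z)={1,2,3,4} D(V)={5,6,7} D(Y)={3,5,6}: Z {1,2,3,4}->{1}; V {5,6,7}->{5}; Y {3,5,6}->{6}
Constraint 3 (Z < V) on D(Z)={1} D(V)={5}: no change
So after all 3 constraints: D(V) = {5}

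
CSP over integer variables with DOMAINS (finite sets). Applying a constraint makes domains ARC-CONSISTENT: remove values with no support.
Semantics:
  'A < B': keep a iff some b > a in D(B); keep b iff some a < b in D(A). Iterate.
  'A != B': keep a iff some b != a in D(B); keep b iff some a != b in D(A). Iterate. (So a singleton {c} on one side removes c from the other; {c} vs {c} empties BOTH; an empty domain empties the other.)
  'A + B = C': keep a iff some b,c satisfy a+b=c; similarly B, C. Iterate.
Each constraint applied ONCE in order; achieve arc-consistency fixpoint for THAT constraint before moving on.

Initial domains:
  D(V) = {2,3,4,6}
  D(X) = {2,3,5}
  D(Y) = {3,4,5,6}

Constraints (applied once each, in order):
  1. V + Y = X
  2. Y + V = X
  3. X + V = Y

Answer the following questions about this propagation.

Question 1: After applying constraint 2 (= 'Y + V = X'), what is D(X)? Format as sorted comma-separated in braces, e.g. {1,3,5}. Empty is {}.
Answer: {5}

Derivation:
Constraint 1 (V + Y = X) on D(V)={2,3,4,6} D(Y)={3,4,5,6} D(X)={2,3,5}: V {2,3,4,6}->{2}; Y {3,4,5,6}->{3}; X {2,3,5}->{5}
Constraint 2 (Y + V = X) on D(Y)={3} D(V)={2} D(X)={5}: no change
So after constraint 2: D(X) = {5}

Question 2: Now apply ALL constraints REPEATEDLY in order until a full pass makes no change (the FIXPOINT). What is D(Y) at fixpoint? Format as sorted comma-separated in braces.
Answer: {}

Derivation:
pass 0 (initial): D(Y)={3,4,5,6}
pass 1: V {2,3,4,6}->{}; X {2,3,5}->{}; Y {3,4,5,6}->{}
pass 2: no change
Fixpoint after 2 passes: D(Y) = {}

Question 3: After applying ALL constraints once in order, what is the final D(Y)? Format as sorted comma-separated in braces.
Answer: {}

Derivation:
Constraint 1 (V + Y = X) on D(V)={2,3,4,6} D(Y)={3,4,5,6} D(X)={2,3,5}: V {2,3,4,6}->{2}; Y {3,4,5,6}->{3}; X {2,3,5}->{5}
Constraint 2 (Y + V = X) on D(Y)={3} D(V)={2} D(X)={5}: no change
Constraint 3 (X + V = Y) on D(X)={5} D(V)={2} D(Y)={3}: X {5}->{}; V {2}->{}; Y {3}->{}
So after all 3 constraints: D(Y) = {}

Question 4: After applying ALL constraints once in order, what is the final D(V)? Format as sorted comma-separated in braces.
Constraint 1 (V + Y = X) on D(V)={2,3,4,6} D(Y)={3,4,5,6} D(X)={2,3,5}: V {2,3,4,6}->{2}; Y {3,4,5,6}->{3}; X {2,3,5}->{5}
Constraint 2 (Y + V = X) on D(Y)={3} D(V)={2} D(X)={5}: no change
Constraint 3 (X + V = Y) on D(X)={5} D(V)={2} D(Y)={3}: X {5}->{}; V {2}->{}; Y {3}->{}
So after all 3 constraints: D(V) = {}

Answer: {}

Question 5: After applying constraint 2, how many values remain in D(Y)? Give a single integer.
Constraint 1 (V + Y = X) on D(V)={2,3,4,6} D(Y)={3,4,5,6} D(X)={2,3,5}: V {2,3,4,6}->{2}; Y {3,4,5,6}->{3}; X {2,3,5}->{5}
Constraint 2 (Y + V = X) on D(Y)={3} D(V)={2} D(X)={5}: no change
So after constraint 2: D(Y)={3}, size = 1

Answer: 1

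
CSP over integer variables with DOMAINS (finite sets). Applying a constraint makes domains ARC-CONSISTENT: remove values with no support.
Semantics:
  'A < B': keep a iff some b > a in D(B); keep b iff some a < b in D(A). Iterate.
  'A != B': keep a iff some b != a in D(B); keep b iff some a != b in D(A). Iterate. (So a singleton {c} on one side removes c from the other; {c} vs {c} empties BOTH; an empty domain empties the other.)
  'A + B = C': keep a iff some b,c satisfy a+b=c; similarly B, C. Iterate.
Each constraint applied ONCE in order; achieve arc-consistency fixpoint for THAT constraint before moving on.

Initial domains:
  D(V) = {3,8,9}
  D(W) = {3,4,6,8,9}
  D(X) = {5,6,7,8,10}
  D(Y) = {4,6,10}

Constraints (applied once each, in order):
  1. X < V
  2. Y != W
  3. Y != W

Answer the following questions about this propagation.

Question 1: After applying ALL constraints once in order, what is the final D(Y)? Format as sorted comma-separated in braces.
Answer: {4,6,10}

Derivation:
Constraint 1 (X < V) on D(X)={5,6,7,8,10} D(V)={3,8,9}: X {5,6,7,8,10}->{5,6,7,8}; V {3,8,9}->{8,9}
Constraint 2 (Y != W) on D(Y)={4,6,10} D(W)={3,4,6,8,9}: no change
Constraint 3 (Y != W) on D(Y)={4,6,10} D(W)={3,4,6,8,9}: no change
So after all 3 constraints: D(Y) = {4,6,10}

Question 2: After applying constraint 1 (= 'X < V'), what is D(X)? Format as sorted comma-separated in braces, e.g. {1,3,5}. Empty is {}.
Answer: {5,6,7,8}

Derivation:
Constraint 1 (X < V) on D(X)={5,6,7,8,10} D(V)={3,8,9}: X {5,6,7,8,10}->{5,6,7,8}; V {3,8,9}->{8,9}
So after constraint 1: D(X) = {5,6,7,8}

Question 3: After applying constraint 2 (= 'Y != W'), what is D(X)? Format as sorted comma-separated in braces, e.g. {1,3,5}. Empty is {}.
Answer: {5,6,7,8}

Derivation:
Constraint 1 (X < V) on D(X)={5,6,7,8,10} D(V)={3,8,9}: X {5,6,7,8,10}->{5,6,7,8}; V {3,8,9}->{8,9}
Constraint 2 (Y != W) on D(Y)={4,6,10} D(W)={3,4,6,8,9}: no change
So after constraint 2: D(X) = {5,6,7,8}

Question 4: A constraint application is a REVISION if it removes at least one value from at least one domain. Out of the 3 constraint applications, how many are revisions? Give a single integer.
Answer: 1

Derivation:
Constraint 1 (X < V) on D(X)={5,6,7,8,10} D(V)={3,8,9}: X {5,6,7,8,10}->{5,6,7,8}; V {3,8,9}->{8,9} => REVISION
Constraint 2 (Y != W) on D(Y)={4,6,10} D(W)={3,4,6,8,9}: no change => not a revision
Constraint 3 (Y != W) on D(Y)={4,6,10} D(W)={3,4,6,8,9}: no change => not a revision
Total revisions = 1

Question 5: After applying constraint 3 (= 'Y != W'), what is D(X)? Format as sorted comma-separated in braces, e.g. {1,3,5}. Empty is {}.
Answer: {5,6,7,8}

Derivation:
Constraint 1 (X < V) on D(X)={5,6,7,8,10} D(V)={3,8,9}: X {5,6,7,8,10}->{5,6,7,8}; V {3,8,9}->{8,9}
Constraint 2 (Y != W) on D(Y)={4,6,10} D(W)={3,4,6,8,9}: no change
Constraint 3 (Y != W) on D(Y)={4,6,10} D(W)={3,4,6,8,9}: no change
So after constraint 3: D(X) = {5,6,7,8}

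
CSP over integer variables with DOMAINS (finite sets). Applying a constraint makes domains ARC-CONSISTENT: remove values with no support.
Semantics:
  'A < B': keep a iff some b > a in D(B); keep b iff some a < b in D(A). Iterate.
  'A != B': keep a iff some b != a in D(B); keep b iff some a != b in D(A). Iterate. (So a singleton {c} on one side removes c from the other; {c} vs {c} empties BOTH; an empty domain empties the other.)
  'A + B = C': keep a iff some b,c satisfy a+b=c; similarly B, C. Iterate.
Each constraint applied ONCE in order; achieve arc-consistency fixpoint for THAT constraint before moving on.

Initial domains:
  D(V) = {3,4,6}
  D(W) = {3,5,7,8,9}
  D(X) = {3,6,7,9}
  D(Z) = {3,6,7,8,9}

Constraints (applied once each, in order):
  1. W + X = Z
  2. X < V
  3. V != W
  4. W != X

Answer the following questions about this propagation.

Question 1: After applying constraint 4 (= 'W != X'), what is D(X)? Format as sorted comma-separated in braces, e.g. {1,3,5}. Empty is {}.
Constraint 1 (W + X = Z) on D(W)={3,5,7,8,9} D(X)={3,6,7,9} D(Z)={3,6,7,8,9}: W {3,5,7,8,9}->{3,5}; X {3,6,7,9}->{3,6}; Z {3,6,7,8,9}->{6,8,9}
Constraint 2 (X < V) on D(X)={3,6} D(V)={3,4,6}: X {3,6}->{3}; V {3,4,6}->{4,6}
Constraint 3 (V != W) on D(V)={4,6} D(W)={3,5}: no change
Constraint 4 (W != X) on D(W)={3,5} D(X)={3}: W {3,5}->{5}
So after constraint 4: D(X) = {3}

Answer: {3}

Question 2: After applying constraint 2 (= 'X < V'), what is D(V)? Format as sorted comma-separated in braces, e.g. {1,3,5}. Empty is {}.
Constraint 1 (W + X = Z) on D(W)={3,5,7,8,9} D(X)={3,6,7,9} D(Z)={3,6,7,8,9}: W {3,5,7,8,9}->{3,5}; X {3,6,7,9}->{3,6}; Z {3,6,7,8,9}->{6,8,9}
Constraint 2 (X < V) on D(X)={3,6} D(V)={3,4,6}: X {3,6}->{3}; V {3,4,6}->{4,6}
So after constraint 2: D(V) = {4,6}

Answer: {4,6}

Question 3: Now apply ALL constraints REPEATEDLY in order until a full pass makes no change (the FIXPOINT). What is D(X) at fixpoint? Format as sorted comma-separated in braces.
pass 0 (initial): D(X)={3,6,7,9}
pass 1: V {3,4,6}->{4,6}; W {3,5,7,8,9}->{5}; X {3,6,7,9}->{3}; Z {3,6,7,8,9}->{6,8,9}
pass 2: Z {6,8,9}->{8}
pass 3: no change
Fixpoint after 3 passes: D(X) = {3}

Answer: {3}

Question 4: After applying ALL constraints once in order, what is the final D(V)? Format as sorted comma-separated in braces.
Answer: {4,6}

Derivation:
Constraint 1 (W + X = Z) on D(W)={3,5,7,8,9} D(X)={3,6,7,9} D(Z)={3,6,7,8,9}: W {3,5,7,8,9}->{3,5}; X {3,6,7,9}->{3,6}; Z {3,6,7,8,9}->{6,8,9}
Constraint 2 (X < V) on D(X)={3,6} D(V)={3,4,6}: X {3,6}->{3}; V {3,4,6}->{4,6}
Constraint 3 (V != W) on D(V)={4,6} D(W)={3,5}: no change
Constraint 4 (W != X) on D(W)={3,5} D(X)={3}: W {3,5}->{5}
So after all 4 constraints: D(V) = {4,6}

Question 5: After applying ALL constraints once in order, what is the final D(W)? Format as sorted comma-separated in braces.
Answer: {5}

Derivation:
Constraint 1 (W + X = Z) on D(W)={3,5,7,8,9} D(X)={3,6,7,9} D(Z)={3,6,7,8,9}: W {3,5,7,8,9}->{3,5}; X {3,6,7,9}->{3,6}; Z {3,6,7,8,9}->{6,8,9}
Constraint 2 (X < V) on D(X)={3,6} D(V)={3,4,6}: X {3,6}->{3}; V {3,4,6}->{4,6}
Constraint 3 (V != W) on D(V)={4,6} D(W)={3,5}: no change
Constraint 4 (W != X) on D(W)={3,5} D(X)={3}: W {3,5}->{5}
So after all 4 constraints: D(W) = {5}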